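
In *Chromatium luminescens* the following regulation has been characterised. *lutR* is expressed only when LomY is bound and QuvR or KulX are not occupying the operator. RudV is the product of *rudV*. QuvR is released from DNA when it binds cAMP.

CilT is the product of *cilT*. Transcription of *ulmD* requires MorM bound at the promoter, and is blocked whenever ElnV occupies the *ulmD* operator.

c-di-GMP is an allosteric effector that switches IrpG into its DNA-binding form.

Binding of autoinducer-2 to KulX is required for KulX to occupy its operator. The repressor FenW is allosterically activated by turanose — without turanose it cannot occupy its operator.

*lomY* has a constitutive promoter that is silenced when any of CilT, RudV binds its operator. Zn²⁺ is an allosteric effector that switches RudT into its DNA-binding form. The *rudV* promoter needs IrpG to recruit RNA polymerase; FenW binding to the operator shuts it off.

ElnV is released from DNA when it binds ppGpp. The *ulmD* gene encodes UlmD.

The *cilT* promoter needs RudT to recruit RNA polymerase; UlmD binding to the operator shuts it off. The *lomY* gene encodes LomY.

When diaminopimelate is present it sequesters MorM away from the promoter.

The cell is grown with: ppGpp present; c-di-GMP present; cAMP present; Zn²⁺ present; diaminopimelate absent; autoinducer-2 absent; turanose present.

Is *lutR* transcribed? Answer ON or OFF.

ON

Zn²⁺ is present, so RudT is active.
ppGpp is present, so ElnV is inactive.
Diaminopimelate is absent, so MorM is active.
No repressor is bound and MorM is active, so *ulmD* is transcribed.
So UlmD is produced and active.
With repressor UlmD bound, *cilT* is not transcribed.
So CilT is not produced.
Turanose is present, so FenW is active.
c-di-GMP is present, so IrpG is active.
With repressor FenW bound, *rudV* is not transcribed.
So RudV is not produced.
With no repressor bound, *lomY* is transcribed.
So LomY is produced and active.
cAMP is present, so QuvR is inactive.
Autoinducer-2 is absent, so KulX is inactive.
No repressor is bound and LomY is active, so *lutR* is transcribed.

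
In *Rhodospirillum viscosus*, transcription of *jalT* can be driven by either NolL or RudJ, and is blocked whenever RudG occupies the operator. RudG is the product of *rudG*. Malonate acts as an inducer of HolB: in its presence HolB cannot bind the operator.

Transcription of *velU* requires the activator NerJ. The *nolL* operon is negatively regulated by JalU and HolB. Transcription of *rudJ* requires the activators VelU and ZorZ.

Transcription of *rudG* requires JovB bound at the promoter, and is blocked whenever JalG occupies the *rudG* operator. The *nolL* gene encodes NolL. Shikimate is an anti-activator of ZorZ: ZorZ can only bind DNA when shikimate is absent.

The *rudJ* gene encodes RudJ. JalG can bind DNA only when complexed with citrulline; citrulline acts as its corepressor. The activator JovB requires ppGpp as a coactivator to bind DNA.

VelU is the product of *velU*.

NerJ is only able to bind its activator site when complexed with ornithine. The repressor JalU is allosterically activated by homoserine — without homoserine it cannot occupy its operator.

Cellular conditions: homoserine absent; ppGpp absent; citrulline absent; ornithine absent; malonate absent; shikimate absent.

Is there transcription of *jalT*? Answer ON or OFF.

Citrulline is absent, so JalG is inactive.
ppGpp is absent, so JovB is inactive.
Required activator JovB is absent, so *rudG* is not transcribed.
So RudG is not produced.
Homoserine is absent, so JalU is inactive.
Malonate is absent, so HolB is active.
With repressor HolB bound, *nolL* is not transcribed.
So NolL is not produced.
Ornithine is absent, so NerJ is inactive.
Required activator NerJ is absent, so *velU* is not transcribed.
So VelU is not produced.
Shikimate is absent, so ZorZ is active.
Required activator VelU is absent, so *rudJ* is not transcribed.
So RudJ is not produced.
No activator is available at the *jalT* promoter, so *jalT* is not transcribed.

OFF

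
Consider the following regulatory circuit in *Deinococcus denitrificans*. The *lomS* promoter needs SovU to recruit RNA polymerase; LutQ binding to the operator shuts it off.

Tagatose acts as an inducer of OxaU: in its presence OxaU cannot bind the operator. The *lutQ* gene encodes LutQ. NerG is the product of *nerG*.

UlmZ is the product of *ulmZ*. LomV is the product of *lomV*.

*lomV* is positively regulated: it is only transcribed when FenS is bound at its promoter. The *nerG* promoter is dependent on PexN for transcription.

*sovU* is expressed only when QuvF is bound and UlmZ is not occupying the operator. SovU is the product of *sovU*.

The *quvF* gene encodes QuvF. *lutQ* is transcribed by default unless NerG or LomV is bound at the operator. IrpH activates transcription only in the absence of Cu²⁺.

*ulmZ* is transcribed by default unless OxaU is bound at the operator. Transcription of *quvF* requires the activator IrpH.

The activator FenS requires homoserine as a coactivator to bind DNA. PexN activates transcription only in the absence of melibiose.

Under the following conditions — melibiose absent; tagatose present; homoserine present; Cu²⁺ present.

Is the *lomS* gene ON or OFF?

OFF

Melibiose is absent, so PexN is active.
No repressor is bound and PexN is active, so *nerG* is transcribed.
So NerG is produced and active.
Homoserine is present, so FenS is active.
No repressor is bound and FenS is active, so *lomV* is transcribed.
So LomV is produced and active.
With repressor NerG bound, *lutQ* is not transcribed.
So LutQ is not produced.
Cu²⁺ is present, so IrpH is inactive.
Required activator IrpH is absent, so *quvF* is not transcribed.
So QuvF is not produced.
Tagatose is present, so OxaU is inactive.
With no repressor bound, *ulmZ* is transcribed.
So UlmZ is produced and active.
With repressor UlmZ bound, *sovU* is not transcribed.
So SovU is not produced.
Required activator SovU is absent, so *lomS* is not transcribed.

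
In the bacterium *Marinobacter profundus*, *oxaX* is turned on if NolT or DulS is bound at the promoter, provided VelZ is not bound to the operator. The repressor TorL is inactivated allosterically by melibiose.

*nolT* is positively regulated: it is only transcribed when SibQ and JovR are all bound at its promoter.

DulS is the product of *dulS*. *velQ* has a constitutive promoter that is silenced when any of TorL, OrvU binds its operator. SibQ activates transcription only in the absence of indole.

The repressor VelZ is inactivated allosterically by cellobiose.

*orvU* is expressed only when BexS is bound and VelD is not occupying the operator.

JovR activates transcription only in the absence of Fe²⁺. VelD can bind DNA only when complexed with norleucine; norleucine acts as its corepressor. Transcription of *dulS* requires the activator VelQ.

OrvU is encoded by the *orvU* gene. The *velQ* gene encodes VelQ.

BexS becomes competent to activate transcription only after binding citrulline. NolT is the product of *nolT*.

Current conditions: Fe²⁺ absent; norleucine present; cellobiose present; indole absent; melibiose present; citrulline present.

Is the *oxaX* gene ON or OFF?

Cellobiose is present, so VelZ is inactive.
Indole is absent, so SibQ is active.
Fe²⁺ is absent, so JovR is active.
No repressor is bound and SibQ and JovR are active, so *nolT* is transcribed.
So NolT is produced and active.
Melibiose is present, so TorL is inactive.
Citrulline is present, so BexS is active.
Norleucine is present, so VelD is active.
With repressor VelD bound, *orvU* is not transcribed.
So OrvU is not produced.
With no repressor bound, *velQ* is transcribed.
So VelQ is produced and active.
No repressor is bound and VelQ is active, so *dulS* is transcribed.
So DulS is produced and active.
Activator NolT is present, so *oxaX* is transcribed.

ON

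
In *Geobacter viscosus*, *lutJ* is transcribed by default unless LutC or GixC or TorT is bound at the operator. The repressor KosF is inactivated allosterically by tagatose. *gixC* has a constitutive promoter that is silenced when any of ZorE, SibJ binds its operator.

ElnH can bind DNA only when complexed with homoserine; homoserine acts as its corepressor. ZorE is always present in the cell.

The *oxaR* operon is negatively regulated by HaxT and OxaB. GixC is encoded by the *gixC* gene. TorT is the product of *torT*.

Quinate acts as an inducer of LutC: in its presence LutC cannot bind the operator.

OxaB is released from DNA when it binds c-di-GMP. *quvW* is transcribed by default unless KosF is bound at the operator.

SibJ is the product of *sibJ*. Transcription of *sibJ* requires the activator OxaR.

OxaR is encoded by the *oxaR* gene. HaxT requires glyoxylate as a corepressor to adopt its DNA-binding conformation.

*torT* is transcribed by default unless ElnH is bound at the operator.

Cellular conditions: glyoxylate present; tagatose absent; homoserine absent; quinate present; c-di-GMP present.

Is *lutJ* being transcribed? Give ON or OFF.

OFF

Quinate is present, so LutC is inactive.
ZorE is produced constitutively and is active.
Glyoxylate is present, so HaxT is active.
c-di-GMP is present, so OxaB is inactive.
With repressor HaxT bound, *oxaR* is not transcribed.
So OxaR is not produced.
Required activator OxaR is absent, so *sibJ* is not transcribed.
So SibJ is not produced.
With repressor ZorE bound, *gixC* is not transcribed.
So GixC is not produced.
Homoserine is absent, so ElnH is inactive.
With no repressor bound, *torT* is transcribed.
So TorT is produced and active.
With repressor TorT bound, *lutJ* is not transcribed.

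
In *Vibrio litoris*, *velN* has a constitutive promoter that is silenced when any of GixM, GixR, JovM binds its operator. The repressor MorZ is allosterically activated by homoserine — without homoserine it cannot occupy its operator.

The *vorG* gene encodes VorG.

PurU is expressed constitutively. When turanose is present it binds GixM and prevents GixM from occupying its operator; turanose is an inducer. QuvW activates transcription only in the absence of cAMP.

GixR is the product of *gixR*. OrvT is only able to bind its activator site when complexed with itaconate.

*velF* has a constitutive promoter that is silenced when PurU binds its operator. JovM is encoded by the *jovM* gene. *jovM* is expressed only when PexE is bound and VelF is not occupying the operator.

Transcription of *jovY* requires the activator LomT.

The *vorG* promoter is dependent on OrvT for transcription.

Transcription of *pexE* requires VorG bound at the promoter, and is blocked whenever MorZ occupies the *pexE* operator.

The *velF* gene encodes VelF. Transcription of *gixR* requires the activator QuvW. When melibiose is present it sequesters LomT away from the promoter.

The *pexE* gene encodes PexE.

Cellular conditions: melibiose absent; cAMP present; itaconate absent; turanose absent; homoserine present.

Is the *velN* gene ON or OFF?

Turanose is absent, so GixM is active.
cAMP is present, so QuvW is inactive.
Required activator QuvW is absent, so *gixR* is not transcribed.
So GixR is not produced.
PurU is produced constitutively and is active.
With repressor PurU bound, *velF* is not transcribed.
So VelF is not produced.
Homoserine is present, so MorZ is active.
Itaconate is absent, so OrvT is inactive.
Required activator OrvT is absent, so *vorG* is not transcribed.
So VorG is not produced.
With repressor MorZ bound, *pexE* is not transcribed.
So PexE is not produced.
Required activator PexE is absent, so *jovM* is not transcribed.
So JovM is not produced.
With repressor GixM bound, *velN* is not transcribed.

OFF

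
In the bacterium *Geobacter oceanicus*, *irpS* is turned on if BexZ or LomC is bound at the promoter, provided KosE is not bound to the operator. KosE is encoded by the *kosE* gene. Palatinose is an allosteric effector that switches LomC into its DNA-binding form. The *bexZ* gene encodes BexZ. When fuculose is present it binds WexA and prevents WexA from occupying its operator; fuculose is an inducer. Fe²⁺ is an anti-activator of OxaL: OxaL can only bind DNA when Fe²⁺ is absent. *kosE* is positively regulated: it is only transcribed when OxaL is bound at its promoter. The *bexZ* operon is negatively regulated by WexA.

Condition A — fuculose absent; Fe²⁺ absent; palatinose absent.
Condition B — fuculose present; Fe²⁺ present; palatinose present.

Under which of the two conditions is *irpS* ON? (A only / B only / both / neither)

Condition A:
Fuculose is absent, so WexA is active.
With repressor WexA bound, *bexZ* is not transcribed.
So BexZ is not produced.
Fe²⁺ is absent, so OxaL is active.
No repressor is bound and OxaL is active, so *kosE* is transcribed.
So KosE is produced and active.
Palatinose is absent, so LomC is inactive.
With repressor KosE bound, *irpS* is not transcribed.
→ *irpS* is OFF in A.
Condition B:
Fuculose is present, so WexA is inactive.
With no repressor bound, *bexZ* is transcribed.
So BexZ is produced and active.
Fe²⁺ is present, so OxaL is inactive.
Required activator OxaL is absent, so *kosE* is not transcribed.
So KosE is not produced.
Palatinose is present, so LomC is active.
Activator BexZ is present, so *irpS* is transcribed.
→ *irpS* is ON in B.

B only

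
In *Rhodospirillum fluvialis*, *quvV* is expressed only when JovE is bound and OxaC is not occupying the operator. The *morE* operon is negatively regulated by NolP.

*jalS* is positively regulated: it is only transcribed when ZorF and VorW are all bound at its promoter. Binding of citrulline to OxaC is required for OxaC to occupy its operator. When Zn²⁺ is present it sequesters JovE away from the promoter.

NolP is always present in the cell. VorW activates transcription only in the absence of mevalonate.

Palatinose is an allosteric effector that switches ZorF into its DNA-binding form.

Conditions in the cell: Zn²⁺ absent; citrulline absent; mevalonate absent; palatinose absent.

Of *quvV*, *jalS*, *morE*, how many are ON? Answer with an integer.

1

Citrulline is absent, so OxaC is inactive.
Zn²⁺ is absent, so JovE is active.
No repressor is bound and JovE is active, so *quvV* is transcribed.
→ *quvV* is ON.
Palatinose is absent, so ZorF is inactive.
Mevalonate is absent, so VorW is active.
Required activator ZorF is absent, so *jalS* is not transcribed.
→ *jalS* is OFF.
NolP is produced constitutively and is active.
With repressor NolP bound, *morE* is not transcribed.
→ *morE* is OFF.
1 of the 3 genes is transcribed.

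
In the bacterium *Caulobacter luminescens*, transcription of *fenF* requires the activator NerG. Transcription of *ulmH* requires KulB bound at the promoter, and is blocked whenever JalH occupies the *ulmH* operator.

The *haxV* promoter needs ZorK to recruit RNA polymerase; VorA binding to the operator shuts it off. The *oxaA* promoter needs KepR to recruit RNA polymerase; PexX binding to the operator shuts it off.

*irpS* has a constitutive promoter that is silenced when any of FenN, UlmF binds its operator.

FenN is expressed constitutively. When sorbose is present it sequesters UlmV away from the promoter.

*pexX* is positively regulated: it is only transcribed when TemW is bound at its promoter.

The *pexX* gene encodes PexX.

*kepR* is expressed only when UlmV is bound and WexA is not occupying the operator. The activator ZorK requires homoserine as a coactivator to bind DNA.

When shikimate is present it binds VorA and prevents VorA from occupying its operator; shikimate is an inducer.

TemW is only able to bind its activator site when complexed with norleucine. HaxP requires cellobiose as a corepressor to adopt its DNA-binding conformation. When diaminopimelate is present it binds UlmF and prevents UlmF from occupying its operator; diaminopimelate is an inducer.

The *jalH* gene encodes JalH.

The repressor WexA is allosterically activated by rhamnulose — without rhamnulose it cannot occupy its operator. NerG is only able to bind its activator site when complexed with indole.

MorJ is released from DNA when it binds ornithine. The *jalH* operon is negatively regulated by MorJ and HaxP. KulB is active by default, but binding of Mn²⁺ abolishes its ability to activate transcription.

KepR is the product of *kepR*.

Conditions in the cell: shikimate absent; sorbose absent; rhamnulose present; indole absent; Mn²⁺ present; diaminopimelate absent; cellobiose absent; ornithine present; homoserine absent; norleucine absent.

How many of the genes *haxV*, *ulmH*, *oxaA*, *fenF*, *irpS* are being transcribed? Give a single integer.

0

Homoserine is absent, so ZorK is inactive.
Shikimate is absent, so VorA is active.
With repressor VorA bound, *haxV* is not transcribed.
→ *haxV* is OFF.
Mn²⁺ is present, so KulB is inactive.
Ornithine is present, so MorJ is inactive.
Cellobiose is absent, so HaxP is inactive.
With no repressor bound, *jalH* is transcribed.
So JalH is produced and active.
With repressor JalH bound, *ulmH* is not transcribed.
→ *ulmH* is OFF.
Sorbose is absent, so UlmV is active.
Rhamnulose is present, so WexA is active.
With repressor WexA bound, *kepR* is not transcribed.
So KepR is not produced.
Norleucine is absent, so TemW is inactive.
Required activator TemW is absent, so *pexX* is not transcribed.
So PexX is not produced.
Required activator KepR is absent, so *oxaA* is not transcribed.
→ *oxaA* is OFF.
Indole is absent, so NerG is inactive.
Required activator NerG is absent, so *fenF* is not transcribed.
→ *fenF* is OFF.
FenN is produced constitutively and is active.
Diaminopimelate is absent, so UlmF is active.
With repressor FenN bound, *irpS* is not transcribed.
→ *irpS* is OFF.
0 of the 5 genes are transcribed.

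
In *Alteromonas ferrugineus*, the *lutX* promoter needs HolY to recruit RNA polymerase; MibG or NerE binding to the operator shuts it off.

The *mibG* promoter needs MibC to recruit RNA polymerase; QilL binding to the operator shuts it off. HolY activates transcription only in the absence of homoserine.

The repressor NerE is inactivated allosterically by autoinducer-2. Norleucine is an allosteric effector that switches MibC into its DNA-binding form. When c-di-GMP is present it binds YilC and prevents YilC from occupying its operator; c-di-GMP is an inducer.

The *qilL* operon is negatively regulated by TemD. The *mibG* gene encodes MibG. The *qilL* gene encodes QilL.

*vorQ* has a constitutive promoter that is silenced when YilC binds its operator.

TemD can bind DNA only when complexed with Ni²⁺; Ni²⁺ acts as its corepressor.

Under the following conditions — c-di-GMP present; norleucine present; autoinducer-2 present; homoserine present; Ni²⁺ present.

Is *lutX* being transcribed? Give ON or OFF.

Norleucine is present, so MibC is active.
Ni²⁺ is present, so TemD is active.
With repressor TemD bound, *qilL* is not transcribed.
So QilL is not produced.
No repressor is bound and MibC is active, so *mibG* is transcribed.
So MibG is produced and active.
Autoinducer-2 is present, so NerE is inactive.
Homoserine is present, so HolY is inactive.
With repressor MibG bound, *lutX* is not transcribed.

OFF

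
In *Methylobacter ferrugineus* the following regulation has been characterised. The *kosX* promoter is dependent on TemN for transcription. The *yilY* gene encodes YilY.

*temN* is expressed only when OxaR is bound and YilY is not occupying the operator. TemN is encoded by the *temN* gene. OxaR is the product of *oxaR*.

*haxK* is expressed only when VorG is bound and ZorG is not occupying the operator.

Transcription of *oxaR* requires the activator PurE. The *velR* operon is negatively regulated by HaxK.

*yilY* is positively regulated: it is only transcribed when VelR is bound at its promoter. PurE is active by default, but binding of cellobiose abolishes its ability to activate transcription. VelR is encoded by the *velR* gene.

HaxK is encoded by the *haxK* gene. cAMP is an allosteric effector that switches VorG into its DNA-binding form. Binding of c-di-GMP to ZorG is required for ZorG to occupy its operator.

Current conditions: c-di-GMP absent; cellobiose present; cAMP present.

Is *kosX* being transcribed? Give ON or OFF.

c-di-GMP is absent, so ZorG is inactive.
cAMP is present, so VorG is active.
No repressor is bound and VorG is active, so *haxK* is transcribed.
So HaxK is produced and active.
With repressor HaxK bound, *velR* is not transcribed.
So VelR is not produced.
Required activator VelR is absent, so *yilY* is not transcribed.
So YilY is not produced.
Cellobiose is present, so PurE is inactive.
Required activator PurE is absent, so *oxaR* is not transcribed.
So OxaR is not produced.
Required activator OxaR is absent, so *temN* is not transcribed.
So TemN is not produced.
Required activator TemN is absent, so *kosX* is not transcribed.

OFF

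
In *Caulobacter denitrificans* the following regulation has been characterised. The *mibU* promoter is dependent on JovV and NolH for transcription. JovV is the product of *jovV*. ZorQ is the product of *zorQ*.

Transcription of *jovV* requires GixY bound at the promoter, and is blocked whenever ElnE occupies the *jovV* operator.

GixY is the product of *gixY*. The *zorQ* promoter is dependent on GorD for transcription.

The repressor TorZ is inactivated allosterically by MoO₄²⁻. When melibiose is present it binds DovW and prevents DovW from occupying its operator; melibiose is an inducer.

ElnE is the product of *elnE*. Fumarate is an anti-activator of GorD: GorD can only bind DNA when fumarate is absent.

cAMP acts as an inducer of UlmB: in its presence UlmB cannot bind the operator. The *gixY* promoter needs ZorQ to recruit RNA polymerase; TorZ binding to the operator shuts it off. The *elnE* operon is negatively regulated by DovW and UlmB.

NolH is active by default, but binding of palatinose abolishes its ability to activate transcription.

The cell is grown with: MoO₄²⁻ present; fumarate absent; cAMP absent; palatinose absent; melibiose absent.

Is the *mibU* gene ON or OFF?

MoO₄²⁻ is present, so TorZ is inactive.
Fumarate is absent, so GorD is active.
No repressor is bound and GorD is active, so *zorQ* is transcribed.
So ZorQ is produced and active.
No repressor is bound and ZorQ is active, so *gixY* is transcribed.
So GixY is produced and active.
Melibiose is absent, so DovW is active.
cAMP is absent, so UlmB is active.
With repressor DovW bound, *elnE* is not transcribed.
So ElnE is not produced.
No repressor is bound and GixY is active, so *jovV* is transcribed.
So JovV is produced and active.
Palatinose is absent, so NolH is active.
No repressor is bound and JovV and NolH are active, so *mibU* is transcribed.

ON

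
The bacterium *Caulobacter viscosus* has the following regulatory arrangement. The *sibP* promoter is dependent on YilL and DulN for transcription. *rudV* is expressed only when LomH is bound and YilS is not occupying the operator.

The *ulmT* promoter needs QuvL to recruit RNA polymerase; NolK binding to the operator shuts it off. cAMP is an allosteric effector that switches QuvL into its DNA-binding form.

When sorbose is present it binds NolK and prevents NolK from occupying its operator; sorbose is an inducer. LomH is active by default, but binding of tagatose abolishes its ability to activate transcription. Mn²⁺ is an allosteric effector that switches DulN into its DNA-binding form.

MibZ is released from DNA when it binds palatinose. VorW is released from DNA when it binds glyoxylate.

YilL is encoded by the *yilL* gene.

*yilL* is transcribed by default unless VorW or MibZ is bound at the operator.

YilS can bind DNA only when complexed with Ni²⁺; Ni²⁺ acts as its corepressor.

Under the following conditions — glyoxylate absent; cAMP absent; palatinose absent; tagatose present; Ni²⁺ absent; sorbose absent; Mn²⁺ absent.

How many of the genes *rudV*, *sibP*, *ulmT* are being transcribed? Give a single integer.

0

Tagatose is present, so LomH is inactive.
Ni²⁺ is absent, so YilS is inactive.
Required activator LomH is absent, so *rudV* is not transcribed.
→ *rudV* is OFF.
Glyoxylate is absent, so VorW is active.
Palatinose is absent, so MibZ is active.
With repressor VorW bound, *yilL* is not transcribed.
So YilL is not produced.
Mn²⁺ is absent, so DulN is inactive.
Required activator YilL is absent, so *sibP* is not transcribed.
→ *sibP* is OFF.
cAMP is absent, so QuvL is inactive.
Sorbose is absent, so NolK is active.
With repressor NolK bound, *ulmT* is not transcribed.
→ *ulmT* is OFF.
0 of the 3 genes are transcribed.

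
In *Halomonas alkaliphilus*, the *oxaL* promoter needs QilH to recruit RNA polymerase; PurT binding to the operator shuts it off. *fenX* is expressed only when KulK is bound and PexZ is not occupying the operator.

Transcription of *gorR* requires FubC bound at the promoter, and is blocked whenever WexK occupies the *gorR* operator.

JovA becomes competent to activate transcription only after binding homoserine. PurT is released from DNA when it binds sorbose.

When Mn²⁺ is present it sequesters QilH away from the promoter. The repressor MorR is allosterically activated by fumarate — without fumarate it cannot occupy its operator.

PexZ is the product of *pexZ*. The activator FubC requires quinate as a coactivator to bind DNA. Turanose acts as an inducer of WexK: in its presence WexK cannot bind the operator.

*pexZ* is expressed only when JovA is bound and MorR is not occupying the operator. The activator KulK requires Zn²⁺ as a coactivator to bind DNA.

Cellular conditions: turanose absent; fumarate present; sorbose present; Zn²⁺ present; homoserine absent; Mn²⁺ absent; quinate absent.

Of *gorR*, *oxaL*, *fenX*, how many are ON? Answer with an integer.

2

Quinate is absent, so FubC is inactive.
Turanose is absent, so WexK is active.
With repressor WexK bound, *gorR* is not transcribed.
→ *gorR* is OFF.
Mn²⁺ is absent, so QilH is active.
Sorbose is present, so PurT is inactive.
No repressor is bound and QilH is active, so *oxaL* is transcribed.
→ *oxaL* is ON.
Homoserine is absent, so JovA is inactive.
Fumarate is present, so MorR is active.
With repressor MorR bound, *pexZ* is not transcribed.
So PexZ is not produced.
Zn²⁺ is present, so KulK is active.
No repressor is bound and KulK is active, so *fenX* is transcribed.
→ *fenX* is ON.
2 of the 3 genes are transcribed.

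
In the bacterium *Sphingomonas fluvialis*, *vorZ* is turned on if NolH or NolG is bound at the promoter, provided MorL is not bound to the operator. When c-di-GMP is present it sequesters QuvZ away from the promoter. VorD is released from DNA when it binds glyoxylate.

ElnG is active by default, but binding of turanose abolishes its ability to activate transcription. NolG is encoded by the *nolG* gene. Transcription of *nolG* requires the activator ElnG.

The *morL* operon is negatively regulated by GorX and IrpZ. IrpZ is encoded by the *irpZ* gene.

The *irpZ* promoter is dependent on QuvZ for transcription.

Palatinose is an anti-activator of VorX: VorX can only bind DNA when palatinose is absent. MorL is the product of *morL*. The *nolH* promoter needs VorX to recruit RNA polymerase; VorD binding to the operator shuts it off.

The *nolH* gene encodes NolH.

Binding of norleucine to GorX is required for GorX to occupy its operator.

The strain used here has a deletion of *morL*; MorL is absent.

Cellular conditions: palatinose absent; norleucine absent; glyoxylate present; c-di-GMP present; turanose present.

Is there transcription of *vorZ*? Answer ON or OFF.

ON

Glyoxylate is present, so VorD is inactive.
Palatinose is absent, so VorX is active.
No repressor is bound and VorX is active, so *nolH* is transcribed.
So NolH is produced and active.
Turanose is present, so ElnG is inactive.
Required activator ElnG is absent, so *nolG* is not transcribed.
So NolG is not produced.
MorL is non-functional in this strain, so it has no effect.
Activator NolH is present, so *vorZ* is transcribed.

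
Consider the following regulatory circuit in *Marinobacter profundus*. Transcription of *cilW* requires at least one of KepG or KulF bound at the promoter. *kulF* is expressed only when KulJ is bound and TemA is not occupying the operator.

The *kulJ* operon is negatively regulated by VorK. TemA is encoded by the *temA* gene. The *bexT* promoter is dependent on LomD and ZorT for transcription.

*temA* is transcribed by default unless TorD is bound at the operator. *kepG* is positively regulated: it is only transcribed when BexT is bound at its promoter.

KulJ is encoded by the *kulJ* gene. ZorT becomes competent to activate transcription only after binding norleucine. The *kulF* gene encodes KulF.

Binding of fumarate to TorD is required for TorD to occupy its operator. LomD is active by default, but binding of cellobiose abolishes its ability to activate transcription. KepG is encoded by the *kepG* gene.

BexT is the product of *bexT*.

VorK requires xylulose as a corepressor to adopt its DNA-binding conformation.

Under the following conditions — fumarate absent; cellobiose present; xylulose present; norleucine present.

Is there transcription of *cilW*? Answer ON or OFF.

Cellobiose is present, so LomD is inactive.
Norleucine is present, so ZorT is active.
Required activator LomD is absent, so *bexT* is not transcribed.
So BexT is not produced.
Required activator BexT is absent, so *kepG* is not transcribed.
So KepG is not produced.
Fumarate is absent, so TorD is inactive.
With no repressor bound, *temA* is transcribed.
So TemA is produced and active.
Xylulose is present, so VorK is active.
With repressor VorK bound, *kulJ* is not transcribed.
So KulJ is not produced.
With repressor TemA bound, *kulF* is not transcribed.
So KulF is not produced.
No activator is available at the *cilW* promoter, so *cilW* is not transcribed.

OFF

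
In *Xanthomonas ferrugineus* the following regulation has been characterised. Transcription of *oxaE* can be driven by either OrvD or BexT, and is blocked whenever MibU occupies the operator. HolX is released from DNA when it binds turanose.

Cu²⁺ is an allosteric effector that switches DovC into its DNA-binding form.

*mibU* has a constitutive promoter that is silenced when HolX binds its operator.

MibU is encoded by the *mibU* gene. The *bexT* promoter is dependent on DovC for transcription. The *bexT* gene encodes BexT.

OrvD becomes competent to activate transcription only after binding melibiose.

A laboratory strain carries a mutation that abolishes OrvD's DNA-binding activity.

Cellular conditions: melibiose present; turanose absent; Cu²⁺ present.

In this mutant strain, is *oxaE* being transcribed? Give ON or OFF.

OrvD is non-functional in this strain, so it has no effect.
Turanose is absent, so HolX is active.
With repressor HolX bound, *mibU* is not transcribed.
So MibU is not produced.
Cu²⁺ is present, so DovC is active.
No repressor is bound and DovC is active, so *bexT* is transcribed.
So BexT is produced and active.
Activator BexT is present, so *oxaE* is transcribed.

ON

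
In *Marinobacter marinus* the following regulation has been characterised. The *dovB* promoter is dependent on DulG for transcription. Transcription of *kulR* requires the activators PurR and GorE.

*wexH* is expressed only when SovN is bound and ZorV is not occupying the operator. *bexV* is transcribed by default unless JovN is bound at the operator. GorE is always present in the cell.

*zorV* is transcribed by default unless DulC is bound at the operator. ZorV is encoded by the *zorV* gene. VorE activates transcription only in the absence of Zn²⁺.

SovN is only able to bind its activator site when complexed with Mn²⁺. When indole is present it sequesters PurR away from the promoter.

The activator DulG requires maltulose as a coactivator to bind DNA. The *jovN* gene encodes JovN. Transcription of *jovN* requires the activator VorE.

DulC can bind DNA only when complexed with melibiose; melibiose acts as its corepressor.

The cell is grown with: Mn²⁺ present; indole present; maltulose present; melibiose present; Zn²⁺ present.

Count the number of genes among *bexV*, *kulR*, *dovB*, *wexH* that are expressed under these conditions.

3

Zn²⁺ is present, so VorE is inactive.
Required activator VorE is absent, so *jovN* is not transcribed.
So JovN is not produced.
With no repressor bound, *bexV* is transcribed.
→ *bexV* is ON.
Indole is present, so PurR is inactive.
GorE is produced constitutively and is active.
Required activator PurR is absent, so *kulR* is not transcribed.
→ *kulR* is OFF.
Maltulose is present, so DulG is active.
No repressor is bound and DulG is active, so *dovB* is transcribed.
→ *dovB* is ON.
Mn²⁺ is present, so SovN is active.
Melibiose is present, so DulC is active.
With repressor DulC bound, *zorV* is not transcribed.
So ZorV is not produced.
No repressor is bound and SovN is active, so *wexH* is transcribed.
→ *wexH* is ON.
3 of the 4 genes are transcribed.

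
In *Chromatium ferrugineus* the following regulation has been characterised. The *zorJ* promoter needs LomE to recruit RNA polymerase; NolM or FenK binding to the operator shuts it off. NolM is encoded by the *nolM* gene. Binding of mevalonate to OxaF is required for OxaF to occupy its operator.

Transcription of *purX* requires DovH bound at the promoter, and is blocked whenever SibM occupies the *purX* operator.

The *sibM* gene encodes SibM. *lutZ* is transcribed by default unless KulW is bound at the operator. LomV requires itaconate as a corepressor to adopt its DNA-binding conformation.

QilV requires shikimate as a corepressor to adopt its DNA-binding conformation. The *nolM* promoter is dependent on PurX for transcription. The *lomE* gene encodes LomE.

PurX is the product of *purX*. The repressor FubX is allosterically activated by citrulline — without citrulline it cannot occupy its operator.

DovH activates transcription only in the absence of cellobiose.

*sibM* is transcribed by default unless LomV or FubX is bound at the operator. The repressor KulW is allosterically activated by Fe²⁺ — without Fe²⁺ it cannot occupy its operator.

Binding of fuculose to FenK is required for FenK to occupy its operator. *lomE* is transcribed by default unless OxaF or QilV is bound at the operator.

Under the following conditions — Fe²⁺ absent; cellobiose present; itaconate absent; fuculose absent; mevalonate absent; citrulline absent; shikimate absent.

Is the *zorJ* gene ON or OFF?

ON

Cellobiose is present, so DovH is inactive.
Itaconate is absent, so LomV is inactive.
Citrulline is absent, so FubX is inactive.
With no repressor bound, *sibM* is transcribed.
So SibM is produced and active.
With repressor SibM bound, *purX* is not transcribed.
So PurX is not produced.
Required activator PurX is absent, so *nolM* is not transcribed.
So NolM is not produced.
Fuculose is absent, so FenK is inactive.
Mevalonate is absent, so OxaF is inactive.
Shikimate is absent, so QilV is inactive.
With no repressor bound, *lomE* is transcribed.
So LomE is produced and active.
No repressor is bound and LomE is active, so *zorJ* is transcribed.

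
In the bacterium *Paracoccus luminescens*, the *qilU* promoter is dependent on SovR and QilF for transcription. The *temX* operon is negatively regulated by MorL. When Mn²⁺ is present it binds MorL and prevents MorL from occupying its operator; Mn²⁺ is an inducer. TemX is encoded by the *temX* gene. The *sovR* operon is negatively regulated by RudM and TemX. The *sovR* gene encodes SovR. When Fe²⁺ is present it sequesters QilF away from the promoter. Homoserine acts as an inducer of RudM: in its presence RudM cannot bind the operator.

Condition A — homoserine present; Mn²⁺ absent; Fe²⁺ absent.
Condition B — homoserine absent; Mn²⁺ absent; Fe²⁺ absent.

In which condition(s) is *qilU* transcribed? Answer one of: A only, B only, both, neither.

Condition A:
Homoserine is present, so RudM is inactive.
Mn²⁺ is absent, so MorL is active.
With repressor MorL bound, *temX* is not transcribed.
So TemX is not produced.
With no repressor bound, *sovR* is transcribed.
So SovR is produced and active.
Fe²⁺ is absent, so QilF is active.
No repressor is bound and SovR and QilF are active, so *qilU* is transcribed.
→ *qilU* is ON in A.
Condition B:
Homoserine is absent, so RudM is active.
Mn²⁺ is absent, so MorL is active.
With repressor MorL bound, *temX* is not transcribed.
So TemX is not produced.
With repressor RudM bound, *sovR* is not transcribed.
So SovR is not produced.
Fe²⁺ is absent, so QilF is active.
Required activator SovR is absent, so *qilU* is not transcribed.
→ *qilU* is OFF in B.

A only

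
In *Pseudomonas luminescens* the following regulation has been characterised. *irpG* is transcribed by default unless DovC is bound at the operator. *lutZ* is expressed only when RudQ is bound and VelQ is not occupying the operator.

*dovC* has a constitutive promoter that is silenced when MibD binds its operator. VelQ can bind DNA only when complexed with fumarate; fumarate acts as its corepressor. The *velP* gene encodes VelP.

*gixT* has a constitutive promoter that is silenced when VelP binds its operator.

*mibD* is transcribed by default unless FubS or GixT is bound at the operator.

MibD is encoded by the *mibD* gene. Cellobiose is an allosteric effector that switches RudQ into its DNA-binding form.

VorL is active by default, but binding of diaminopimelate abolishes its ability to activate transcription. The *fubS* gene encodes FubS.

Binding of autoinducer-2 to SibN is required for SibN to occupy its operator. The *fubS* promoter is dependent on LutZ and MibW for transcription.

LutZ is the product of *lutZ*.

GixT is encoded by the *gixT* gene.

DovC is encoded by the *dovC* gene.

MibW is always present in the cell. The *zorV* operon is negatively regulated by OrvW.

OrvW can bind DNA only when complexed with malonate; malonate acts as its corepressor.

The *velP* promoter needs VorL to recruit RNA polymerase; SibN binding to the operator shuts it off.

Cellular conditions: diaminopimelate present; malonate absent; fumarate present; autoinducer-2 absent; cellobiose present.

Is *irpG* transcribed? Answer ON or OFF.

OFF

Cellobiose is present, so RudQ is active.
Fumarate is present, so VelQ is active.
With repressor VelQ bound, *lutZ* is not transcribed.
So LutZ is not produced.
MibW is produced constitutively and is active.
Required activator LutZ is absent, so *fubS* is not transcribed.
So FubS is not produced.
Diaminopimelate is present, so VorL is inactive.
Autoinducer-2 is absent, so SibN is inactive.
Required activator VorL is absent, so *velP* is not transcribed.
So VelP is not produced.
With no repressor bound, *gixT* is transcribed.
So GixT is produced and active.
With repressor GixT bound, *mibD* is not transcribed.
So MibD is not produced.
With no repressor bound, *dovC* is transcribed.
So DovC is produced and active.
With repressor DovC bound, *irpG* is not transcribed.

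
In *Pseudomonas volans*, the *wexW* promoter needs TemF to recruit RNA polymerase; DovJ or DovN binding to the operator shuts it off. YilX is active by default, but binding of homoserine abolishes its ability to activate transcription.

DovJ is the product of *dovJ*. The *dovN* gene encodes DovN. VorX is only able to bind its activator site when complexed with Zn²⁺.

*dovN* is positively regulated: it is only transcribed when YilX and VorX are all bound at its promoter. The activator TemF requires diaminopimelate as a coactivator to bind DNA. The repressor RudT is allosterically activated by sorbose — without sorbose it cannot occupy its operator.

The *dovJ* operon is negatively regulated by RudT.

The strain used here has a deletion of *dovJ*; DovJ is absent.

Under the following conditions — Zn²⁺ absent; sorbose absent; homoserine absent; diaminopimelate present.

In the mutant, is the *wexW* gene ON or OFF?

ON

Diaminopimelate is present, so TemF is active.
DovJ is non-functional in this strain, so it has no effect.
Homoserine is absent, so YilX is active.
Zn²⁺ is absent, so VorX is inactive.
Required activator VorX is absent, so *dovN* is not transcribed.
So DovN is not produced.
No repressor is bound and TemF is active, so *wexW* is transcribed.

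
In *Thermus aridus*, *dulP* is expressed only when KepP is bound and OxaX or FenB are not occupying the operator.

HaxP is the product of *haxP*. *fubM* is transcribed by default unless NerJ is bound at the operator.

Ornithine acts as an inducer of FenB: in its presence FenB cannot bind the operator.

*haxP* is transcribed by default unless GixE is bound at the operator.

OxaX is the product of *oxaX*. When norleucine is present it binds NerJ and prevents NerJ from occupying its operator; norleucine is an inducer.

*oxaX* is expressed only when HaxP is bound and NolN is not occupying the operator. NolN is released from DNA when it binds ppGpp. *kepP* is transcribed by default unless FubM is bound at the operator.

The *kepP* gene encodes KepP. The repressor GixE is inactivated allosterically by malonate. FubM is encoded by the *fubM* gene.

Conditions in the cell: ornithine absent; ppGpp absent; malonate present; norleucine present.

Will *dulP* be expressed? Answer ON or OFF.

OFF

ppGpp is absent, so NolN is active.
Malonate is present, so GixE is inactive.
With no repressor bound, *haxP* is transcribed.
So HaxP is produced and active.
With repressor NolN bound, *oxaX* is not transcribed.
So OxaX is not produced.
Ornithine is absent, so FenB is active.
Norleucine is present, so NerJ is inactive.
With no repressor bound, *fubM* is transcribed.
So FubM is produced and active.
With repressor FubM bound, *kepP* is not transcribed.
So KepP is not produced.
With repressor FenB bound, *dulP* is not transcribed.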